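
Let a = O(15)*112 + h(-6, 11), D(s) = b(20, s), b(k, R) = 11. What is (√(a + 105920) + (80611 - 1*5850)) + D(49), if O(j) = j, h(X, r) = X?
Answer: 74772 + √107594 ≈ 75100.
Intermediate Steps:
D(s) = 11
a = 1674 (a = 15*112 - 6 = 1680 - 6 = 1674)
(√(a + 105920) + (80611 - 1*5850)) + D(49) = (√(1674 + 105920) + (80611 - 1*5850)) + 11 = (√107594 + (80611 - 5850)) + 11 = (√107594 + 74761) + 11 = (74761 + √107594) + 11 = 74772 + √107594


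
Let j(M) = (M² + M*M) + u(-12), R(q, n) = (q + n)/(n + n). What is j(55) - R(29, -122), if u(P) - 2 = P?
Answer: 1473667/244 ≈ 6039.6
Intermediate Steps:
u(P) = 2 + P
R(q, n) = (n + q)/(2*n) (R(q, n) = (n + q)/((2*n)) = (n + q)*(1/(2*n)) = (n + q)/(2*n))
j(M) = -10 + 2*M² (j(M) = (M² + M*M) + (2 - 12) = (M² + M²) - 10 = 2*M² - 10 = -10 + 2*M²)
j(55) - R(29, -122) = (-10 + 2*55²) - (-122 + 29)/(2*(-122)) = (-10 + 2*3025) - (-1)*(-93)/(2*122) = (-10 + 6050) - 1*93/244 = 6040 - 93/244 = 1473667/244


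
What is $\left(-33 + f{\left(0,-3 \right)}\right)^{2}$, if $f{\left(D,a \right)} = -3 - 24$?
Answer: $3600$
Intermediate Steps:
$f{\left(D,a \right)} = -27$ ($f{\left(D,a \right)} = -3 - 24 = -27$)
$\left(-33 + f{\left(0,-3 \right)}\right)^{2} = \left(-33 - 27\right)^{2} = \left(-60\right)^{2} = 3600$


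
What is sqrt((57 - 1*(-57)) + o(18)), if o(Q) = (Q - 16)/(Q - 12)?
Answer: 7*sqrt(21)/3 ≈ 10.693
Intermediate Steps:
o(Q) = (-16 + Q)/(-12 + Q)
sqrt((57 - 1*(-57)) + o(18)) = sqrt((57 - 1*(-57)) + (-16 + 18)/(-12 + 18)) = sqrt((57 + 57) + 2/6) = sqrt(114 + (1/6)*2) = sqrt(114 + 1/3) = sqrt(343/3) = 7*sqrt(21)/3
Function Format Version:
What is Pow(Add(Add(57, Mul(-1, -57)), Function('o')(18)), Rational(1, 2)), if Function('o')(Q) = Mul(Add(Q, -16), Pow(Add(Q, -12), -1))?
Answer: Mul(Rational(7, 3), Pow(21, Rational(1, 2))) ≈ 10.693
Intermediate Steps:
Function('o')(Q) = Mul(Pow(Add(-12, Q), -1), Add(-16, Q)) (Function('o')(Q) = Mul(Add(-16, Q), Pow(Add(-12, Q), -1)) = Mul(Pow(Add(-12, Q), -1), Add(-16, Q)))
Pow(Add(Add(57, Mul(-1, -57)), Function('o')(18)), Rational(1, 2)) = Pow(Add(Add(57, Mul(-1, -57)), Mul(Pow(Add(-12, 18), -1), Add(-16, 18))), Rational(1, 2)) = Pow(Add(Add(57, 57), Mul(Pow(6, -1), 2)), Rational(1, 2)) = Pow(Add(114, Mul(Rational(1, 6), 2)), Rational(1, 2)) = Pow(Add(114, Rational(1, 3)), Rational(1, 2)) = Pow(Rational(343, 3), Rational(1, 2)) = Mul(Rational(7, 3), Pow(21, Rational(1, 2)))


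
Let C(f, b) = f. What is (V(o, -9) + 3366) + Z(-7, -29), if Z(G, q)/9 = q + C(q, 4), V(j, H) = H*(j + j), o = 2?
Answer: 2808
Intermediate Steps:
V(j, H) = 2*H*j (V(j, H) = H*(2*j) = 2*H*j)
Z(G, q) = 18*q (Z(G, q) = 9*(q + q) = 9*(2*q) = 18*q)
(V(o, -9) + 3366) + Z(-7, -29) = (2*(-9)*2 + 3366) + 18*(-29) = (-36 + 3366) - 522 = 3330 - 522 = 2808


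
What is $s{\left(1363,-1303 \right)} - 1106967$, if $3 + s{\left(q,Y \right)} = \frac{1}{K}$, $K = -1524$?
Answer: $- \frac{1687022281}{1524} \approx -1.107 \cdot 10^{6}$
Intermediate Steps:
$s{\left(q,Y \right)} = - \frac{4573}{1524}$ ($s{\left(q,Y \right)} = -3 + \frac{1}{-1524} = -3 - \frac{1}{1524} = - \frac{4573}{1524}$)
$s{\left(1363,-1303 \right)} - 1106967 = - \frac{4573}{1524} - 1106967 = - \frac{1687022281}{1524}$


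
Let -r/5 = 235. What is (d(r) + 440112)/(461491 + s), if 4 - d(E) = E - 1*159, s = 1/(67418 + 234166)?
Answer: 26626851360/27835660349 ≈ 0.95657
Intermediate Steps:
r = -1175 (r = -5*235 = -1175)
s = 1/301584 ≈ 3.3158e-6
d(E) = 163 - E (d(E) = 4 - (E - 1*159) = 4 - (E - 159) = 4 - (-159 + E) = 4 + (159 - E) = 163 - E)
(d(r) + 440112)/(461491 + s) = ((163 - 1*(-1175)) + 440112)/(461491 + 1/301584) = ((163 + 1175) + 440112)/(139178301745/301584) = (1338 + 440112)*(301584/139178301745) = 441450*(301584/139178301745) = 26626851360/27835660349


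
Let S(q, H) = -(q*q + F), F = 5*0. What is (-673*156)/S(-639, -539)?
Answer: 34996/136107 ≈ 0.25712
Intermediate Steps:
F = 0
S(q, H) = -q² (S(q, H) = -(q*q + 0) = -(q² + 0) = -q²)
(-673*156)/S(-639, -539) = (-673*156)/((-1*(-639)²)) = -104988/((-1*408321)) = -104988/(-408321) = -104988*(-1/408321) = 34996/136107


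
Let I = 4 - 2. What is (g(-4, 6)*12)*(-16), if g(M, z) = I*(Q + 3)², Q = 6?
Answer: -31104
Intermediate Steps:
I = 2
g(M, z) = 162 (g(M, z) = 2*(6 + 3)² = 2*9² = 2*81 = 162)
(g(-4, 6)*12)*(-16) = (162*12)*(-16) = 1944*(-16) = -31104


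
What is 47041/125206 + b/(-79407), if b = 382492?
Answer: -44154908665/9942232842 ≈ -4.4411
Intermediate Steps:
47041/125206 + b/(-79407) = 47041/125206 + 382492/(-79407) = 47041*(1/125206) + 382492*(-1/79407) = 47041/125206 - 382492/79407 = -44154908665/9942232842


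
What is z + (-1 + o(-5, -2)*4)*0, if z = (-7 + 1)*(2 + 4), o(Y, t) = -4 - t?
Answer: -36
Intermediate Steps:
z = -36 (z = -6*6 = -36)
z + (-1 + o(-5, -2)*4)*0 = -36 + (-1 + (-4 - 1*(-2))*4)*0 = -36 + (-1 + (-4 + 2)*4)*0 = -36 + (-1 - 2*4)*0 = -36 + (-1 - 8)*0 = -36 - 9*0 = -36 + 0 = -36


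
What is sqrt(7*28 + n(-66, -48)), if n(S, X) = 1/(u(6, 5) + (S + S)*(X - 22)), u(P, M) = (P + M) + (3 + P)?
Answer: sqrt(4201634715)/4630 ≈ 14.000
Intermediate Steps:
u(P, M) = 3 + M + 2*P (u(P, M) = (M + P) + (3 + P) = 3 + M + 2*P)
n(S, X) = 1/(20 + 2*S*(-22 + X)) (n(S, X) = 1/((3 + 5 + 2*6) + (S + S)*(X - 22)) = 1/((3 + 5 + 12) + (2*S)*(-22 + X)) = 1/(20 + 2*S*(-22 + X)))
sqrt(7*28 + n(-66, -48)) = sqrt(7*28 + 1/(2*(10 - 22*(-66) - 66*(-48)))) = sqrt(196 + 1/(2*(10 + 1452 + 3168))) = sqrt(196 + (1/2)/4630) = sqrt(196 + (1/2)*(1/4630)) = sqrt(196 + 1/9260) = sqrt(1814961/9260) = sqrt(4201634715)/4630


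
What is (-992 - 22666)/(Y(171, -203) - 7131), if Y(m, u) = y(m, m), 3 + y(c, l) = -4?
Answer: 11829/3569 ≈ 3.3144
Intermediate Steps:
y(c, l) = -7 (y(c, l) = -3 - 4 = -7)
Y(m, u) = -7
(-992 - 22666)/(Y(171, -203) - 7131) = (-992 - 22666)/(-7 - 7131) = -23658/(-7138) = -23658*(-1/7138) = 11829/3569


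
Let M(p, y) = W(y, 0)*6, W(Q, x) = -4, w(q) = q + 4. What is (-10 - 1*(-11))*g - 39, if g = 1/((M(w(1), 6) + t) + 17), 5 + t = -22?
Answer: -1327/34 ≈ -39.029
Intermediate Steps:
w(q) = 4 + q
M(p, y) = -24 (M(p, y) = -4*6 = -24)
t = -27 (t = -5 - 22 = -27)
g = -1/34 (g = 1/((-24 - 27) + 17) = 1/(-51 + 17) = 1/(-34) = -1/34 ≈ -0.029412)
(-10 - 1*(-11))*g - 39 = (-10 - 1*(-11))*(-1/34) - 39 = (-10 + 11)*(-1/34) - 39 = 1*(-1/34) - 39 = -1/34 - 39 = -1327/34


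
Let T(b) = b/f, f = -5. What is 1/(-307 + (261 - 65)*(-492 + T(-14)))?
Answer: -5/480951 ≈ -1.0396e-5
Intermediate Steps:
T(b) = -b/5 (T(b) = b/(-5) = b*(-1/5) = -b/5)
1/(-307 + (261 - 65)*(-492 + T(-14))) = 1/(-307 + (261 - 65)*(-492 - 1/5*(-14))) = 1/(-307 + 196*(-492 + 14/5)) = 1/(-307 + 196*(-2446/5)) = 1/(-307 - 479416/5) = 1/(-480951/5) = -5/480951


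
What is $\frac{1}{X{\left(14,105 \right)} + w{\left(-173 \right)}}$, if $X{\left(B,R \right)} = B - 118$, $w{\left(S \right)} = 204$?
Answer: $\frac{1}{100} \approx 0.01$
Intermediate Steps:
$X{\left(B,R \right)} = -118 + B$
$\frac{1}{X{\left(14,105 \right)} + w{\left(-173 \right)}} = \frac{1}{\left(-118 + 14\right) + 204} = \frac{1}{-104 + 204} = \frac{1}{100}$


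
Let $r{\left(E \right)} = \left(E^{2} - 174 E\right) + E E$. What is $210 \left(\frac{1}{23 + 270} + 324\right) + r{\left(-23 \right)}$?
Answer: $\frac{21418510}{293} \approx 73101.0$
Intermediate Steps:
$r{\left(E \right)} = - 174 E + 2 E^{2}$ ($r{\left(E \right)} = \left(E^{2} - 174 E\right) + E^{2} = - 174 E + 2 E^{2}$)
$210 \left(\frac{1}{23 + 270} + 324\right) + r{\left(-23 \right)} = 210 \left(\frac{1}{23 + 270} + 324\right) + 2 \left(-23\right) \left(-87 - 23\right) = 210 \left(\frac{1}{293} + 324\right) + 2 \left(-23\right) \left(-110\right) = 210 \left(\frac{1}{293} + 324\right) + 5060 = 210 \cdot \frac{94933}{293} + 5060 = \frac{19935930}{293} + 5060 = \frac{21418510}{293}$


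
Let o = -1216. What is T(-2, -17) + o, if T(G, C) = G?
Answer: -1218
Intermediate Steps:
T(-2, -17) + o = -2 - 1216 = -1218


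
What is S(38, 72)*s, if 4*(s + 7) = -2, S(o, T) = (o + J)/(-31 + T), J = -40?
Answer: 15/41 ≈ 0.36585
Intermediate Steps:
S(o, T) = (-40 + o)/(-31 + T) (S(o, T) = (o - 40)/(-31 + T) = (-40 + o)/(-31 + T))
s = -15/2 (s = -7 + (¼)*(-2) = -7 - ½ = -15/2 ≈ -7.5000)
S(38, 72)*s = ((-40 + 38)/(-31 + 72))*(-15/2) = (-2/41)*(-15/2) = ((1/41)*(-2))*(-15/2) = -2/41*(-15/2) = 15/41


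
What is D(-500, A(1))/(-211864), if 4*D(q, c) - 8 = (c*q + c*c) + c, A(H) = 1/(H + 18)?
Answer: 206/9560363 ≈ 2.1547e-5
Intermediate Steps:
A(H) = 1/(18 + H)
D(q, c) = 2 + c/4 + c**2/4 + c*q/4 (D(q, c) = 2 + ((c*q + c*c) + c)/4 = 2 + ((c*q + c**2) + c)/4 = 2 + ((c**2 + c*q) + c)/4 = 2 + (c + c**2 + c*q)/4 = 2 + (c/4 + c**2/4 + c*q/4) = 2 + c/4 + c**2/4 + c*q/4)
D(-500, A(1))/(-211864) = (2 + 1/(4*(18 + 1)) + (1/(18 + 1))**2/4 + (1/4)*(-500)/(18 + 1))/(-211864) = (2 + (1/4)/19 + (1/19)**2/4 + (1/4)*(-500)/19)*(-1/211864) = (2 + (1/4)*(1/19) + (1/19)**2/4 + (1/4)*(1/19)*(-500))*(-1/211864) = (2 + 1/76 + (1/4)*(1/361) - 125/19)*(-1/211864) = (2 + 1/76 + 1/1444 - 125/19)*(-1/211864) = -1648/361*(-1/211864) = 206/9560363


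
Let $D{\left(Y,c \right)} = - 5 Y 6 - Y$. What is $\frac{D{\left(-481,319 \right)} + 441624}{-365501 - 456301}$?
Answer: $- \frac{456535}{821802} \approx -0.55553$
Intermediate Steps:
$D{\left(Y,c \right)} = - 31 Y$ ($D{\left(Y,c \right)} = - 30 Y - Y = - 31 Y$)
$\frac{D{\left(-481,319 \right)} + 441624}{-365501 - 456301} = \frac{\left(-31\right) \left(-481\right) + 441624}{-365501 - 456301} = \frac{14911 + 441624}{-821802} = 456535 \left(- \frac{1}{821802}\right) = - \frac{456535}{821802}$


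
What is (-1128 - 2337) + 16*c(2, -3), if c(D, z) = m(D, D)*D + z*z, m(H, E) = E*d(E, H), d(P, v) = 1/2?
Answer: -3289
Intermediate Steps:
d(P, v) = ½
m(H, E) = E/2 (m(H, E) = E*(½) = E/2)
c(D, z) = z² + D²/2 (c(D, z) = (D/2)*D + z*z = D²/2 + z² = z² + D²/2)
(-1128 - 2337) + 16*c(2, -3) = (-1128 - 2337) + 16*((-3)² + (½)*2²) = -3465 + 16*(9 + (½)*4) = -3465 + 16*(9 + 2) = -3465 + 16*11 = -3465 + 176 = -3289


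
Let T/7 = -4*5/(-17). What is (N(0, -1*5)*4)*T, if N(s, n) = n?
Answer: -2800/17 ≈ -164.71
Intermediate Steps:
T = 140/17 (T = 7*(-4*5/(-17)) = 7*(-20*(-1/17)) = 7*(20/17) = 140/17 ≈ 8.2353)
(N(0, -1*5)*4)*T = (-1*5*4)*(140/17) = -5*4*(140/17) = -20*140/17 = -2800/17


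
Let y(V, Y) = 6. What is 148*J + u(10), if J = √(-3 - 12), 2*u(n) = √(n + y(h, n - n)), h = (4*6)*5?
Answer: 2 + 148*I*√15 ≈ 2.0 + 573.2*I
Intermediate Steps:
h = 120 (h = 24*5 = 120)
u(n) = √(6 + n)/2 (u(n) = √(n + 6)/2 = √(6 + n)/2)
J = I*√15 (J = √(-15) = I*√15 ≈ 3.873*I)
148*J + u(10) = 148*(I*√15) + √(6 + 10)/2 = 148*I*√15 + √16/2 = 148*I*√15 + (½)*4 = 148*I*√15 + 2 = 2 + 148*I*√15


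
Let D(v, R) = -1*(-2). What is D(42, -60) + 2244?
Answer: 2246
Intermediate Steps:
D(v, R) = 2
D(42, -60) + 2244 = 2 + 2244 = 2246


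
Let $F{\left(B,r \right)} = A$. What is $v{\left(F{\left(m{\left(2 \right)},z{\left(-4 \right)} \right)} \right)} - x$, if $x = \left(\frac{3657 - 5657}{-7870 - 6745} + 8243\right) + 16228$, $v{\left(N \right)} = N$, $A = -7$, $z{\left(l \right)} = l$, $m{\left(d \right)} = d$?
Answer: $- \frac{71549594}{2923} \approx -24478.0$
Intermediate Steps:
$F{\left(B,r \right)} = -7$
$x = \frac{71529133}{2923}$ ($x = \left(- \frac{2000}{-14615} + 8243\right) + 16228 = \left(\left(-2000\right) \left(- \frac{1}{14615}\right) + 8243\right) + 16228 = \left(\frac{400}{2923} + 8243\right) + 16228 = \frac{24094689}{2923} + 16228 = \frac{71529133}{2923} \approx 24471.0$)
$v{\left(F{\left(m{\left(2 \right)},z{\left(-4 \right)} \right)} \right)} - x = -7 - \frac{71529133}{2923} = - \frac{71549594}{2923}$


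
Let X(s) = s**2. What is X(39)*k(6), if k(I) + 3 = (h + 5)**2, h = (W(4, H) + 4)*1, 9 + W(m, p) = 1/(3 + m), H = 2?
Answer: -222066/49 ≈ -4532.0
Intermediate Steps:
W(m, p) = -9 + 1/(3 + m)
h = -34/7 (h = ((-26 - 9*4)/(3 + 4) + 4)*1 = ((-26 - 36)/7 + 4)*1 = ((1/7)*(-62) + 4)*1 = (-62/7 + 4)*1 = -34/7*1 = -34/7 ≈ -4.8571)
k(I) = -146/49 (k(I) = -3 + (-34/7 + 5)**2 = -3 + (1/7)**2 = -3 + 1/49 = -146/49)
X(39)*k(6) = 39**2*(-146/49) = 1521*(-146/49) = -222066/49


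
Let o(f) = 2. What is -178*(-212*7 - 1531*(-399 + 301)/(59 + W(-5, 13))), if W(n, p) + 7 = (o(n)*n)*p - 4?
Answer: 24183614/41 ≈ 5.8984e+5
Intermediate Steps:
W(n, p) = -11 + 2*n*p (W(n, p) = -7 + ((2*n)*p - 4) = -7 + (2*n*p - 4) = -7 + (-4 + 2*n*p) = -11 + 2*n*p)
-178*(-212*7 - 1531*(-399 + 301)/(59 + W(-5, 13))) = -178*(-212*7 - 1531*(-399 + 301)/(59 + (-11 + 2*(-5)*13))) = -178*(-1484 - 1531*(-98/(59 + (-11 - 130)))) = -178*(-1484 - 1531*(-98/(59 - 141))) = -178*(-1484 - 1531/((-82*(-1/98)))) = -178*(-1484 - 1531/41/49) = -178*(-1484 - 1531*49/41) = -178*(-1484 - 75019/41) = -178*(-135863/41) = 24183614/41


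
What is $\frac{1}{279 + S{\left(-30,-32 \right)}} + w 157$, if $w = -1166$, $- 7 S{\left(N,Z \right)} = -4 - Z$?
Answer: $- \frac{50342049}{275} \approx -1.8306 \cdot 10^{5}$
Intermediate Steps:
$S{\left(N,Z \right)} = \frac{4}{7} + \frac{Z}{7}$ ($S{\left(N,Z \right)} = - \frac{-4 - Z}{7} = \frac{4}{7} + \frac{Z}{7}$)
$\frac{1}{279 + S{\left(-30,-32 \right)}} + w 157 = \frac{1}{279 + \left(\frac{4}{7} + \frac{1}{7} \left(-32\right)\right)} - 183062 = \frac{1}{279 + \left(\frac{4}{7} - \frac{32}{7}\right)} - 183062 = \frac{1}{279 - 4} - 183062 = \frac{1}{275} - 183062 = - \frac{50342049}{275}$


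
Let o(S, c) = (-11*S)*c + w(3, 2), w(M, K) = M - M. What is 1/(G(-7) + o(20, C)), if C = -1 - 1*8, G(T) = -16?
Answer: 1/1964 ≈ 0.00050917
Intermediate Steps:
w(M, K) = 0
C = -9 (C = -1 - 8 = -9)
o(S, c) = -11*S*c (o(S, c) = (-11*S)*c + 0 = -11*S*c + 0 = -11*S*c)
1/(G(-7) + o(20, C)) = 1/(-16 - 11*20*(-9)) = 1/(-16 + 1980) = 1/1964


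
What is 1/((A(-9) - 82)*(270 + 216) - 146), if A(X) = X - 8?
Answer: -1/48260 ≈ -2.0721e-5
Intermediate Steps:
A(X) = -8 + X
1/((A(-9) - 82)*(270 + 216) - 146) = 1/(((-8 - 9) - 82)*(270 + 216) - 146) = 1/((-17 - 82)*486 - 146) = 1/(-99*486 - 146) = 1/(-48114 - 146) = 1/(-48260) = -1/48260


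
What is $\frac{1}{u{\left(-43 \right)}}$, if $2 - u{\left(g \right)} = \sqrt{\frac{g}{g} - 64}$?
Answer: $\frac{2}{67} + \frac{3 i \sqrt{7}}{67} \approx 0.029851 + 0.11847 i$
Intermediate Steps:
$u{\left(g \right)} = 2 - 3 i \sqrt{7}$ ($u{\left(g \right)} = 2 - \sqrt{\frac{g}{g} - 64} = 2 - \sqrt{1 - 64} = 2 - \sqrt{-63} = 2 - 3 i \sqrt{7}$)
$\frac{1}{u{\left(-43 \right)}} = \frac{1}{2 - 3 i \sqrt{7}}$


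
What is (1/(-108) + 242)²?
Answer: 683038225/11664 ≈ 58560.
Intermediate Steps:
(1/(-108) + 242)² = (-1/108 + 242)² = (26135/108)² = 683038225/11664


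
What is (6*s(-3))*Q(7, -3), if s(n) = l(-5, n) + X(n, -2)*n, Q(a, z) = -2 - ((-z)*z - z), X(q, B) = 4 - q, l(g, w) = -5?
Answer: -624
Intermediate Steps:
Q(a, z) = -2 + z + z² (Q(a, z) = -2 - (-z² - z) = -2 - (-z - z²) = -2 + (z + z²) = -2 + z + z²)
s(n) = -5 + n*(4 - n) (s(n) = -5 + (4 - n)*n = -5 + n*(4 - n))
(6*s(-3))*Q(7, -3) = (6*(-5 - 1*(-3)*(-4 - 3)))*(-2 - 3 + (-3)²) = (6*(-5 - 1*(-3)*(-7)))*(-2 - 3 + 9) = (6*(-5 - 21))*4 = (6*(-26))*4 = -156*4 = -624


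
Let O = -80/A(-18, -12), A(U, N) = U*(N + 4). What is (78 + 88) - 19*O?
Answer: 1589/9 ≈ 176.56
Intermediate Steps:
A(U, N) = U*(4 + N)
O = -5/9 (O = -80*(-1/(18*(4 - 12))) = -80/((-18*(-8))) = -80/144 = -80*1/144 = -5/9 ≈ -0.55556)
(78 + 88) - 19*O = (78 + 88) - 19*(-5/9) = 166 + 95/9 = 1589/9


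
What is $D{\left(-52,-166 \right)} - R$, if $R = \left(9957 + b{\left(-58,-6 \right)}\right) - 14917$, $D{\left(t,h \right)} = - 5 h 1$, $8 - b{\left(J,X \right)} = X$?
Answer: $5776$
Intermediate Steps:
$b{\left(J,X \right)} = 8 - X$
$D{\left(t,h \right)} = - 5 h$
$R = -4946$ ($R = \left(9957 + \left(8 - -6\right)\right) - 14917 = \left(9957 + \left(8 + 6\right)\right) - 14917 = \left(9957 + 14\right) - 14917 = 9971 - 14917 = -4946$)
$D{\left(-52,-166 \right)} - R = \left(-5\right) \left(-166\right) - -4946 = 830 + 4946 = 5776$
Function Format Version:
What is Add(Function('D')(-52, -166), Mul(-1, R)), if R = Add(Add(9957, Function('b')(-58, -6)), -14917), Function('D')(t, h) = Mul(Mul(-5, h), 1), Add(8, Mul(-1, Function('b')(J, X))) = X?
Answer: 5776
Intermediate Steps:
Function('b')(J, X) = Add(8, Mul(-1, X))
Function('D')(t, h) = Mul(-5, h)
R = -4946 (R = Add(Add(9957, Add(8, Mul(-1, -6))), -14917) = Add(Add(9957, Add(8, 6)), -14917) = Add(Add(9957, 14), -14917) = Add(9971, -14917) = -4946)
Add(Function('D')(-52, -166), Mul(-1, R)) = Add(Mul(-5, -166), Mul(-1, -4946)) = Add(830, 4946) = 5776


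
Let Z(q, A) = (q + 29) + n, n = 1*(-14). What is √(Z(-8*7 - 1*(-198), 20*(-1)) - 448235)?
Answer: I*√448078 ≈ 669.39*I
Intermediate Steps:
n = -14
Z(q, A) = 15 + q (Z(q, A) = (q + 29) - 14 = (29 + q) - 14 = 15 + q)
√(Z(-8*7 - 1*(-198), 20*(-1)) - 448235) = √((15 + (-8*7 - 1*(-198))) - 448235) = √((15 + (-56 + 198)) - 448235) = √((15 + 142) - 448235) = √(157 - 448235) = √(-448078) = I*√448078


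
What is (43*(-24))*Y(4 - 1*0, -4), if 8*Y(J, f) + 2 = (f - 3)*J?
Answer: 3870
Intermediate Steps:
Y(J, f) = -¼ + J*(-3 + f)/8 (Y(J, f) = -¼ + ((f - 3)*J)/8 = -¼ + ((-3 + f)*J)/8 = -¼ + (J*(-3 + f))/8 = -¼ + J*(-3 + f)/8)
(43*(-24))*Y(4 - 1*0, -4) = (43*(-24))*(-¼ - 3*(4 - 1*0)/8 + (⅛)*(4 - 1*0)*(-4)) = -1032*(-¼ - 3*(4 + 0)/8 + (⅛)*(4 + 0)*(-4)) = -1032*(-¼ - 3/8*4 + (⅛)*4*(-4)) = -1032*(-¼ - 3/2 - 2) = -1032*(-15/4) = 3870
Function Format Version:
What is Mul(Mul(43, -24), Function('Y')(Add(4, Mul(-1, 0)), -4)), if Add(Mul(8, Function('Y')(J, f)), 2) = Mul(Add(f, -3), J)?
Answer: 3870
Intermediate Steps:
Function('Y')(J, f) = Add(Rational(-1, 4), Mul(Rational(1, 8), J, Add(-3, f))) (Function('Y')(J, f) = Add(Rational(-1, 4), Mul(Rational(1, 8), Mul(Add(f, -3), J))) = Add(Rational(-1, 4), Mul(Rational(1, 8), Mul(Add(-3, f), J))) = Add(Rational(-1, 4), Mul(Rational(1, 8), Mul(J, Add(-3, f)))) = Add(Rational(-1, 4), Mul(Rational(1, 8), J, Add(-3, f))))
Mul(Mul(43, -24), Function('Y')(Add(4, Mul(-1, 0)), -4)) = Mul(Mul(43, -24), Add(Rational(-1, 4), Mul(Rational(-3, 8), Add(4, Mul(-1, 0))), Mul(Rational(1, 8), Add(4, Mul(-1, 0)), -4))) = Mul(-1032, Add(Rational(-1, 4), Mul(Rational(-3, 8), Add(4, 0)), Mul(Rational(1, 8), Add(4, 0), -4))) = Mul(-1032, Add(Rational(-1, 4), Mul(Rational(-3, 8), 4), Mul(Rational(1, 8), 4, -4))) = Mul(-1032, Add(Rational(-1, 4), Rational(-3, 2), -2)) = Mul(-1032, Rational(-15, 4)) = 3870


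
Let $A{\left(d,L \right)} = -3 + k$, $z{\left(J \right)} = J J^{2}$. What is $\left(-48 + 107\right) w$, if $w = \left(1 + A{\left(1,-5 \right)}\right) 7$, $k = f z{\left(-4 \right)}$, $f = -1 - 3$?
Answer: $104902$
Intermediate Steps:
$z{\left(J \right)} = J^{3}$
$f = -4$ ($f = -1 - 3 = -4$)
$k = 256$ ($k = - 4 \left(-4\right)^{3} = \left(-4\right) \left(-64\right) = 256$)
$A{\left(d,L \right)} = 253$ ($A{\left(d,L \right)} = -3 + 256 = 253$)
$w = 1778$ ($w = \left(1 + 253\right) 7 = 254 \cdot 7 = 1778$)
$\left(-48 + 107\right) w = \left(-48 + 107\right) 1778 = 59 \cdot 1778 = 104902$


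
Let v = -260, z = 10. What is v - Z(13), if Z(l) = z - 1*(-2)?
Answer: -272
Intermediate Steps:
Z(l) = 12 (Z(l) = 10 - 1*(-2) = 10 + 2 = 12)
v - Z(13) = -260 - 1*12 = -260 - 12 = -272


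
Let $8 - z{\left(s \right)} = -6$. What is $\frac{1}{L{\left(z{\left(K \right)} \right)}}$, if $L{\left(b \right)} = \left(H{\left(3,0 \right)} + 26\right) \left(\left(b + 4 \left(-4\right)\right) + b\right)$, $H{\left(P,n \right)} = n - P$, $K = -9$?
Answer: $\frac{1}{276} \approx 0.0036232$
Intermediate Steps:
$z{\left(s \right)} = 14$ ($z{\left(s \right)} = 8 - -6 = 8 + 6 = 14$)
$L{\left(b \right)} = -368 + 46 b$ ($L{\left(b \right)} = \left(\left(0 - 3\right) + 26\right) \left(\left(b + 4 \left(-4\right)\right) + b\right) = \left(\left(0 - 3\right) + 26\right) \left(\left(b - 16\right) + b\right) = \left(-3 + 26\right) \left(\left(-16 + b\right) + b\right) = 23 \left(-16 + 2 b\right) = -368 + 46 b$)
$\frac{1}{L{\left(z{\left(K \right)} \right)}} = \frac{1}{-368 + 46 \cdot 14} = \frac{1}{-368 + 644} = \frac{1}{276}$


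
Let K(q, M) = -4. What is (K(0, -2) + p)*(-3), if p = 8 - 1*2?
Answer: -6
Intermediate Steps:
p = 6 (p = 8 - 2 = 6)
(K(0, -2) + p)*(-3) = (-4 + 6)*(-3) = 2*(-3) = -6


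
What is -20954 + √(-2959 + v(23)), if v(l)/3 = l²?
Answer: -20954 + 14*I*√7 ≈ -20954.0 + 37.041*I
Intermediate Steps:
v(l) = 3*l²
-20954 + √(-2959 + v(23)) = -20954 + √(-2959 + 3*23²) = -20954 + √(-2959 + 3*529) = -20954 + √(-2959 + 1587) = -20954 + √(-1372) = -20954 + 14*I*√7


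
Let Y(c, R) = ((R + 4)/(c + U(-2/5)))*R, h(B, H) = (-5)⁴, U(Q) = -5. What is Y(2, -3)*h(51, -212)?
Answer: 625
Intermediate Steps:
h(B, H) = 625
Y(c, R) = R*(4 + R)/(-5 + c) (Y(c, R) = ((R + 4)/(c - 5))*R = ((4 + R)/(-5 + c))*R = R*(4 + R)/(-5 + c))
Y(2, -3)*h(51, -212) = -3*(4 - 3)/(-5 + 2)*625 = -3*1/(-3)*625 = -3*(-⅓)*1*625 = 1*625 = 625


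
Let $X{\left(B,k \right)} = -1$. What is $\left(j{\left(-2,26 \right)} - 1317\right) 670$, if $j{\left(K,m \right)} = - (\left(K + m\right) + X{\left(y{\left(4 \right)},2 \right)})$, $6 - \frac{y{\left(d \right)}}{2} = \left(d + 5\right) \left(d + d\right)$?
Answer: $-897800$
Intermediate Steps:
$y{\left(d \right)} = 12 - 4 d \left(5 + d\right)$ ($y{\left(d \right)} = 12 - 2 \left(d + 5\right) \left(d + d\right) = 12 - 2 \left(5 + d\right) 2 d = 12 - 2 \cdot 2 d \left(5 + d\right) = 12 - 4 d \left(5 + d\right)$)
$j{\left(K,m \right)} = 1 - K - m$ ($j{\left(K,m \right)} = - (\left(K + m\right) - 1) = - (-1 + K + m) = 1 - K - m$)
$\left(j{\left(-2,26 \right)} - 1317\right) 670 = \left(\left(1 - -2 - 26\right) - 1317\right) 670 = \left(\left(1 + 2 - 26\right) - 1317\right) 670 = \left(-23 - 1317\right) 670 = \left(-1340\right) 670 = -897800$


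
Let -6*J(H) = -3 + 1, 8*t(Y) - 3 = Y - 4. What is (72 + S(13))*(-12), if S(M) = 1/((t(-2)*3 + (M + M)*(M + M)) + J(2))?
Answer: -14001408/16205 ≈ -864.02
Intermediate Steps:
t(Y) = -1/8 + Y/8 (t(Y) = 3/8 + (Y - 4)/8 = 3/8 + (-4 + Y)/8 = 3/8 + (-1/2 + Y/8) = -1/8 + Y/8)
J(H) = 1/3 (J(H) = -(-3 + 1)/6 = -1/6*(-2) = 1/3)
S(M) = 1/(-19/24 + 4*M**2) (S(M) = 1/(((-1/8 + (1/8)*(-2))*3 + (M + M)*(M + M)) + 1/3) = 1/(((-1/8 - 1/4)*3 + (2*M)*(2*M)) + 1/3) = 1/((-3/8*3 + 4*M**2) + 1/3) = 1/((-9/8 + 4*M**2) + 1/3) = 1/(-19/24 + 4*M**2))
(72 + S(13))*(-12) = (72 + 24/(-19 + 96*13**2))*(-12) = (72 + 24/(-19 + 96*169))*(-12) = (72 + 24/(-19 + 16224))*(-12) = (72 + 24/16205)*(-12) = (1166784/16205)*(-12) = -14001408/16205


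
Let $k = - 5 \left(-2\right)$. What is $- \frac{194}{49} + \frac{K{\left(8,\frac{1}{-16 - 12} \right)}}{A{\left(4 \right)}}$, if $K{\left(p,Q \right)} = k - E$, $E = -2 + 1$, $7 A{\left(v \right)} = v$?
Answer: $\frac{2997}{196} \approx 15.291$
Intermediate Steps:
$A{\left(v \right)} = \frac{v}{7}$
$k = 10$ ($k = \left(-1\right) \left(-10\right) = 10$)
$E = -1$
$K{\left(p,Q \right)} = 11$ ($K{\left(p,Q \right)} = 10 - -1 = 10 + 1 = 11$)
$- \frac{194}{49} + \frac{K{\left(8,\frac{1}{-16 - 12} \right)}}{A{\left(4 \right)}} = - \frac{194}{49} + \frac{11}{\frac{1}{7} \cdot 4} = \left(-194\right) \frac{1}{49} + \frac{11}{\frac{4}{7}} = - \frac{194}{49} + 11 \cdot \frac{7}{4} = - \frac{194}{49} + \frac{77}{4} = \frac{2997}{196}$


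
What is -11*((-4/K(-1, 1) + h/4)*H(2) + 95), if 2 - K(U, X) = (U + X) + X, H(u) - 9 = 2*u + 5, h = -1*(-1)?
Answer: -605/2 ≈ -302.50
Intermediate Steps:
h = 1
H(u) = 14 + 2*u (H(u) = 9 + (2*u + 5) = 9 + (5 + 2*u) = 14 + 2*u)
K(U, X) = 2 - U - 2*X (K(U, X) = 2 - ((U + X) + X) = 2 - (U + 2*X) = 2 + (-U - 2*X) = 2 - U - 2*X)
-11*((-4/K(-1, 1) + h/4)*H(2) + 95) = -11*((-4/(2 - 1*(-1) - 2*1) + 1/4)*(14 + 2*2) + 95) = -11*((-4/(2 + 1 - 2) + 1*(¼))*(14 + 4) + 95) = -11*((-4/1 + ¼)*18 + 95) = -11*((-4*1 + ¼)*18 + 95) = -11*((-4 + ¼)*18 + 95) = -11*(-15/4*18 + 95) = -11*(-135/2 + 95) = -11*55/2 = -605/2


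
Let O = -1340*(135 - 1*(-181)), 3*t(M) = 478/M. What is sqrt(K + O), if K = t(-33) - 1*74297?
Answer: I*sqrt(542040851)/33 ≈ 705.51*I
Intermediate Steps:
t(M) = 478/(3*M) (t(M) = (478/M)/3 = 478/(3*M))
O = -423440 (O = -1340*(135 + 181) = -1340*316 = -423440)
K = -7355881/99 (K = (478/3)/(-33) - 1*74297 = (478/3)*(-1/33) - 74297 = -478/99 - 74297 = -7355881/99 ≈ -74302.)
sqrt(K + O) = sqrt(-7355881/99 - 423440) = sqrt(-49276441/99) = I*sqrt(542040851)/33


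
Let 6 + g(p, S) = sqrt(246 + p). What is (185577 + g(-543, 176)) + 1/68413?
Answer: 12695468824/68413 + 3*I*sqrt(33) ≈ 1.8557e+5 + 17.234*I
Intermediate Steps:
g(p, S) = -6 + sqrt(246 + p)
(185577 + g(-543, 176)) + 1/68413 = (185577 + (-6 + sqrt(246 - 543))) + 1/68413 = (185577 + (-6 + sqrt(-297))) + 1/68413 = (185577 + (-6 + 3*I*sqrt(33))) + 1/68413 = (185571 + 3*I*sqrt(33)) + 1/68413 = 12695468824/68413 + 3*I*sqrt(33)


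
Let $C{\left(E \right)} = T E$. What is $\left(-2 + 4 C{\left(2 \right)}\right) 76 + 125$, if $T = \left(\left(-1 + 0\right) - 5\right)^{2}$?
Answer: $21861$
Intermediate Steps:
$T = 36$ ($T = \left(-1 - 5\right)^{2} = \left(-6\right)^{2} = 36$)
$C{\left(E \right)} = 36 E$
$\left(-2 + 4 C{\left(2 \right)}\right) 76 + 125 = \left(-2 + 4 \cdot 36 \cdot 2\right) 76 + 125 = \left(-2 + 4 \cdot 72\right) 76 + 125 = \left(-2 + 288\right) 76 + 125 = 286 \cdot 76 + 125 = 21736 + 125 = 21861$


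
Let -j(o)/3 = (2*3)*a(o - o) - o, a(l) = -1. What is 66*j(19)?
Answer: 4950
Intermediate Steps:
j(o) = 18 + 3*o (j(o) = -3*((2*3)*(-1) - o) = -3*(6*(-1) - o) = -3*(-6 - o) = 18 + 3*o)
66*j(19) = 66*(18 + 3*19) = 66*(18 + 57) = 66*75 = 4950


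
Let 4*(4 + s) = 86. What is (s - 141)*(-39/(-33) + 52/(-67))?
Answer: -73853/1474 ≈ -50.104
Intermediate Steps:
s = 35/2 (s = -4 + (1/4)*86 = -4 + 43/2 = 35/2 ≈ 17.500)
(s - 141)*(-39/(-33) + 52/(-67)) = (35/2 - 141)*(-39/(-33) + 52/(-67)) = -247*(-39*(-1/33) + 52*(-1/67))/2 = -247*(13/11 - 52/67)/2 = -247/2*299/737 = -73853/1474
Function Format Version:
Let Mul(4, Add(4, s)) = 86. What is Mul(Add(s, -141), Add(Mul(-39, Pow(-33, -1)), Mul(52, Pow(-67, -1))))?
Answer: Rational(-73853, 1474) ≈ -50.104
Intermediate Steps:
s = Rational(35, 2) (s = Add(-4, Mul(Rational(1, 4), 86)) = Add(-4, Rational(43, 2)) = Rational(35, 2) ≈ 17.500)
Mul(Add(s, -141), Add(Mul(-39, Pow(-33, -1)), Mul(52, Pow(-67, -1)))) = Mul(Add(Rational(35, 2), -141), Add(Mul(-39, Pow(-33, -1)), Mul(52, Pow(-67, -1)))) = Mul(Rational(-247, 2), Add(Mul(-39, Rational(-1, 33)), Mul(52, Rational(-1, 67)))) = Mul(Rational(-247, 2), Add(Rational(13, 11), Rational(-52, 67))) = Mul(Rational(-247, 2), Rational(299, 737)) = Rational(-73853, 1474)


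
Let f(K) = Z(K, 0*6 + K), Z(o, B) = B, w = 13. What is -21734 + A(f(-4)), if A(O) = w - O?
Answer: -21717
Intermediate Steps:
f(K) = K (f(K) = 0*6 + K = 0 + K = K)
A(O) = 13 - O
-21734 + A(f(-4)) = -21734 + (13 - 1*(-4)) = -21734 + (13 + 4) = -21734 + 17 = -21717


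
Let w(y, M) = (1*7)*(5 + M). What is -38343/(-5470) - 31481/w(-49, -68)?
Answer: 189110333/2412270 ≈ 78.395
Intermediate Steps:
w(y, M) = 35 + 7*M (w(y, M) = 7*(5 + M) = 35 + 7*M)
-38343/(-5470) - 31481/w(-49, -68) = -38343/(-5470) - 31481/(35 + 7*(-68)) = -38343*(-1/5470) - 31481/(35 - 476) = 38343/5470 - 31481/(-441) = 38343/5470 - 31481*(-1/441) = 38343/5470 + 31481/441 = 189110333/2412270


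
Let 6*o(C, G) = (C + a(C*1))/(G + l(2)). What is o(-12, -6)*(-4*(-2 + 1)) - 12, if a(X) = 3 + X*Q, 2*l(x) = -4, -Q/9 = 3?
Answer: -153/4 ≈ -38.250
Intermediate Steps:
Q = -27 (Q = -9*3 = -27)
l(x) = -2 (l(x) = (½)*(-4) = -2)
a(X) = 3 - 27*X (a(X) = 3 + X*(-27) = 3 - 27*X)
o(C, G) = (3 - 26*C)/(6*(-2 + G)) (o(C, G) = ((C + (3 - 27*C))/(G - 2))/6 = ((C + (3 - 27*C))/(-2 + G))/6 = ((3 - 26*C)/(-2 + G))/6 = (3 - 26*C)/(6*(-2 + G)))
o(-12, -6)*(-4*(-2 + 1)) - 12 = ((3 - 26*(-12))/(6*(-2 - 6)))*(-4*(-2 + 1)) - 12 = ((⅙)*(3 + 312)/(-8))*(-4*(-1)) - 12 = ((⅙)*(-⅛)*315)*4 - 12 = -105/16*4 - 12 = -105/4 - 12 = -153/4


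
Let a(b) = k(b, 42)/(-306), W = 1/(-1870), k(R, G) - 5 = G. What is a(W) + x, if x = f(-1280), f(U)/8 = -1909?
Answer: -4673279/306 ≈ -15272.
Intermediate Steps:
k(R, G) = 5 + G
W = -1/1870 ≈ -0.00053476
a(b) = -47/306 (a(b) = (5 + 42)/(-306) = 47*(-1/306) = -47/306)
f(U) = -15272 (f(U) = 8*(-1909) = -15272)
x = -15272
a(W) + x = -47/306 - 15272 = -4673279/306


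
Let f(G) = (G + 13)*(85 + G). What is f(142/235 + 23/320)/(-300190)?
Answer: -24094951731/6173041664000 ≈ -0.0039033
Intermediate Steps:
f(G) = (13 + G)*(85 + G)
f(142/235 + 23/320)/(-300190) = (1105 + (142/235 + 23/320)² + 98*(142/235 + 23/320))/(-300190) = (1105 + (142*(1/235) + 23*(1/320))² + 98*(142*(1/235) + 23*(1/320)))*(-1/300190) = (1105 + (142/235 + 23/320)² + 98*(142/235 + 23/320))*(-1/300190) = (1105 + (10169/15040)² + 98*(10169/15040))*(-1/300190) = (1105 + 103408561/226201600 + 498281/7520)*(-1/300190) = (265044469041/226201600)*(-1/300190) = -24094951731/6173041664000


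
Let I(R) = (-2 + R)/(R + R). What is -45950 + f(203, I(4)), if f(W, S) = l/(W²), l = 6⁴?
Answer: -1893552254/41209 ≈ -45950.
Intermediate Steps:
l = 1296
I(R) = (-2 + R)/(2*R) (I(R) = (-2 + R)/((2*R)) = (-2 + R)*(1/(2*R)) = (-2 + R)/(2*R))
f(W, S) = 1296/W² (f(W, S) = 1296/(W²) = 1296/W²)
-45950 + f(203, I(4)) = -45950 + 1296/203² = -45950 + 1296*(1/41209) = -45950 + 1296/41209 = -1893552254/41209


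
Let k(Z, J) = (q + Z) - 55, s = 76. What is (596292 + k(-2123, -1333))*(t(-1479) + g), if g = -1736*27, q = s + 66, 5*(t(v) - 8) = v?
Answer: -140124970544/5 ≈ -2.8025e+10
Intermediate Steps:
t(v) = 8 + v/5
q = 142 (q = 76 + 66 = 142)
g = -46872
k(Z, J) = 87 + Z (k(Z, J) = (142 + Z) - 55 = 87 + Z)
(596292 + k(-2123, -1333))*(t(-1479) + g) = (596292 + (87 - 2123))*((8 + (⅕)*(-1479)) - 46872) = (596292 - 2036)*((8 - 1479/5) - 46872) = 594256*(-1439/5 - 46872) = 594256*(-235799/5) = -140124970544/5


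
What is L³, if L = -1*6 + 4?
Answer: -8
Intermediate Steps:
L = -2 (L = -6 + 4 = -2)
L³ = (-2)³ = -8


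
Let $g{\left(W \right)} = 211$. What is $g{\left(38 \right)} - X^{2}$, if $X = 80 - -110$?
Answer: $-35889$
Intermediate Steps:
$X = 190$ ($X = 80 + 110 = 190$)
$g{\left(38 \right)} - X^{2} = 211 - 190^{2} = 211 - 36100 = -35889$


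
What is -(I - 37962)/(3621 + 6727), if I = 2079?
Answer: 35883/10348 ≈ 3.4676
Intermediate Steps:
-(I - 37962)/(3621 + 6727) = -(2079 - 37962)/(3621 + 6727) = -(-35883)/10348 = -1*(-35883/10348) = 35883/10348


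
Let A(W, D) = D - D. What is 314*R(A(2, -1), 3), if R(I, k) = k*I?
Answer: 0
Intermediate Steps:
A(W, D) = 0
R(I, k) = I*k
314*R(A(2, -1), 3) = 314*(0*3) = 314*0 = 0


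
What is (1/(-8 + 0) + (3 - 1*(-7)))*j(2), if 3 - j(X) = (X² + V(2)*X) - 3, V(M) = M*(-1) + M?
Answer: 79/4 ≈ 19.750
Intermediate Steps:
V(M) = 0 (V(M) = -M + M = 0)
j(X) = 6 - X² (j(X) = 3 - ((X² + 0*X) - 3) = 3 - ((X² + 0) - 3) = 3 - (X² - 3) = 3 - (-3 + X²) = 3 + (3 - X²) = 6 - X²)
(1/(-8 + 0) + (3 - 1*(-7)))*j(2) = (1/(-8 + 0) + (3 - 1*(-7)))*(6 - 1*2²) = (1/(-8) + (3 + 7))*(6 - 1*4) = (-⅛ + 10)*(6 - 4) = (79/8)*2 = 79/4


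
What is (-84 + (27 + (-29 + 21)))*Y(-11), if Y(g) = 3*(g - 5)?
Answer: 3120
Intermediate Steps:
Y(g) = -15 + 3*g (Y(g) = 3*(-5 + g) = -15 + 3*g)
(-84 + (27 + (-29 + 21)))*Y(-11) = (-84 + (27 + (-29 + 21)))*(-15 + 3*(-11)) = (-84 + (27 - 8))*(-15 - 33) = (-84 + 19)*(-48) = -65*(-48) = 3120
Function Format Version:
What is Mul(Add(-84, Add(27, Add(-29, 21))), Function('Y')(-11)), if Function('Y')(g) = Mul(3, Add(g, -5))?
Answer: 3120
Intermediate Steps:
Function('Y')(g) = Add(-15, Mul(3, g)) (Function('Y')(g) = Mul(3, Add(-5, g)) = Add(-15, Mul(3, g)))
Mul(Add(-84, Add(27, Add(-29, 21))), Function('Y')(-11)) = Mul(Add(-84, Add(27, Add(-29, 21))), Add(-15, Mul(3, -11))) = Mul(Add(-84, Add(27, -8)), Add(-15, -33)) = Mul(Add(-84, 19), -48) = Mul(-65, -48) = 3120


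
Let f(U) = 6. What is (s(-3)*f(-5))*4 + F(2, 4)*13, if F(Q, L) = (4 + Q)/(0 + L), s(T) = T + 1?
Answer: -57/2 ≈ -28.500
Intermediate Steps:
s(T) = 1 + T
F(Q, L) = (4 + Q)/L
(s(-3)*f(-5))*4 + F(2, 4)*13 = ((1 - 3)*6)*4 + ((4 + 2)/4)*13 = -2*6*4 + ((¼)*6)*13 = -12*4 + (3/2)*13 = -48 + 39/2 = -57/2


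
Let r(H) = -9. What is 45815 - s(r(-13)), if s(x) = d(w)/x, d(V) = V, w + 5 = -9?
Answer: 412321/9 ≈ 45813.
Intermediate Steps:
w = -14 (w = -5 - 9 = -14)
s(x) = -14/x
45815 - s(r(-13)) = 45815 - (-14)/(-9) = 45815 - (-14)*(-1)/9 = 45815 - 1*14/9 = 45815 - 14/9 = 412321/9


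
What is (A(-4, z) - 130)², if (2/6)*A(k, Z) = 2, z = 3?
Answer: 15376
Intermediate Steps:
A(k, Z) = 6 (A(k, Z) = 3*2 = 6)
(A(-4, z) - 130)² = (6 - 130)² = (-124)² = 15376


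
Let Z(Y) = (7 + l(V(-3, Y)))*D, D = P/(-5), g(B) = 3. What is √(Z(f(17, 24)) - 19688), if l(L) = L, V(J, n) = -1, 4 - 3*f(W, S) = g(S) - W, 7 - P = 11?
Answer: 4*I*√30755/5 ≈ 140.3*I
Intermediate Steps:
P = -4 (P = 7 - 1*11 = 7 - 11 = -4)
f(W, S) = ⅓ + W/3 (f(W, S) = 4/3 - (3 - W)/3 = 4/3 + (-1 + W/3) = ⅓ + W/3)
D = ⅘ (D = -4/(-5) = -4*(-⅕) = ⅘ ≈ 0.80000)
Z(Y) = 24/5 (Z(Y) = (7 - 1)*(⅘) = 6*(⅘) = 24/5)
√(Z(f(17, 24)) - 19688) = √(24/5 - 19688) = √(-98416/5) = 4*I*√30755/5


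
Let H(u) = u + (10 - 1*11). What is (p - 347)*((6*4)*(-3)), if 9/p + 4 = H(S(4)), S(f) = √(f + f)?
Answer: 427968/17 + 1296*√2/17 ≈ 25282.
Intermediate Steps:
S(f) = √2*√f (S(f) = √(2*f) = √2*√f)
H(u) = -1 + u (H(u) = u + (10 - 11) = u - 1 = -1 + u)
p = 9/(-5 + 2*√2) (p = 9/(-4 + (-1 + √2*√4)) = 9/(-4 + (-1 + √2*2)) = 9/(-4 + (-1 + 2*√2)) = 9/(-5 + 2*√2) ≈ -4.1445)
(p - 347)*((6*4)*(-3)) = ((-45/17 - 18*√2/17) - 347)*((6*4)*(-3)) = (-5944/17 - 18*√2/17)*(24*(-3)) = (-5944/17 - 18*√2/17)*(-72) = 427968/17 + 1296*√2/17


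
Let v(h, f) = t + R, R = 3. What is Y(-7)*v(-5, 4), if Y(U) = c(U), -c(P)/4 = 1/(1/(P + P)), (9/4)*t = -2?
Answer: 1064/9 ≈ 118.22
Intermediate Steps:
t = -8/9 (t = (4/9)*(-2) = -8/9 ≈ -0.88889)
c(P) = -8*P
v(h, f) = 19/9 (v(h, f) = -8/9 + 3 = 19/9)
Y(U) = -8*U
Y(-7)*v(-5, 4) = -8*(-7)*(19/9) = 56*(19/9) = 1064/9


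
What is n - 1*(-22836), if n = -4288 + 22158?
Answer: 40706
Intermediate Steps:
n = 17870
n - 1*(-22836) = 17870 - 1*(-22836) = 17870 + 22836 = 40706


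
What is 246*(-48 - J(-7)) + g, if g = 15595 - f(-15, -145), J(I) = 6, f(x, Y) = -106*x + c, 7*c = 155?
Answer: 4892/7 ≈ 698.86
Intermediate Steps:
c = 155/7 (c = (1/7)*155 = 155/7 ≈ 22.143)
f(x, Y) = 155/7 - 106*x (f(x, Y) = -106*x + 155/7 = 155/7 - 106*x)
g = 97880/7 (g = 15595 - (155/7 - 106*(-15)) = 15595 - (155/7 + 1590) = 15595 - 1*11285/7 = 15595 - 11285/7 = 97880/7 ≈ 13983.)
246*(-48 - J(-7)) + g = 246*(-48 - 1*6) + 97880/7 = 246*(-48 - 6) + 97880/7 = 246*(-54) + 97880/7 = -13284 + 97880/7 = 4892/7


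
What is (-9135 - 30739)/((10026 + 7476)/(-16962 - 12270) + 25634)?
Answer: -194266128/124885931 ≈ -1.5555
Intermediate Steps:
(-9135 - 30739)/((10026 + 7476)/(-16962 - 12270) + 25634) = -39874/(17502/(-29232) + 25634) = -39874/(17502*(-1/29232) + 25634) = -39874/(-2917/4872 + 25634) = -39874/124885931/4872 = -39874*4872/124885931 = -194266128/124885931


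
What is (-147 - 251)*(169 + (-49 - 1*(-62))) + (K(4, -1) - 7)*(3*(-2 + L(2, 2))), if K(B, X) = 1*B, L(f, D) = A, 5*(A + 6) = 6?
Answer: -361874/5 ≈ -72375.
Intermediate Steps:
A = -24/5 (A = -6 + (1/5)*6 = -6 + 6/5 = -24/5 ≈ -4.8000)
L(f, D) = -24/5
K(B, X) = B
(-147 - 251)*(169 + (-49 - 1*(-62))) + (K(4, -1) - 7)*(3*(-2 + L(2, 2))) = (-147 - 251)*(169 + (-49 - 1*(-62))) + (4 - 7)*(3*(-2 - 24/5)) = -398*(169 + (-49 + 62)) - 9*(-34)/5 = -398*(169 + 13) - 3*(-102/5) = -398*182 + 306/5 = -72436 + 306/5 = -361874/5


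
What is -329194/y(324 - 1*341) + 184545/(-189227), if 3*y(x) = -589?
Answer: 9829920111/5866037 ≈ 1675.7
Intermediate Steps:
y(x) = -589/3 (y(x) = (⅓)*(-589) = -589/3)
-329194/y(324 - 1*341) + 184545/(-189227) = -329194/(-589/3) + 184545/(-189227) = -329194*(-3/589) + 184545*(-1/189227) = 51978/31 - 184545/189227 = 9829920111/5866037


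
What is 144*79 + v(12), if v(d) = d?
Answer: 11388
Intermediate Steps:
144*79 + v(12) = 144*79 + 12 = 11376 + 12 = 11388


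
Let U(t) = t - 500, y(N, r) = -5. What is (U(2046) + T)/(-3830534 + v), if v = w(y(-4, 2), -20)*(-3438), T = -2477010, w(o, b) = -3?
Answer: 618866/955055 ≈ 0.64799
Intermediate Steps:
U(t) = -500 + t
v = 10314 (v = -3*(-3438) = 10314)
(U(2046) + T)/(-3830534 + v) = ((-500 + 2046) - 2477010)/(-3830534 + 10314) = (1546 - 2477010)/(-3820220) = -2475464*(-1/3820220) = 618866/955055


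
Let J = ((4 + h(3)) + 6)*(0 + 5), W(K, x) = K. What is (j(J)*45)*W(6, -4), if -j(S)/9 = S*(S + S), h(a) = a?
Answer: -20533500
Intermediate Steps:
J = 65 (J = ((4 + 3) + 6)*(0 + 5) = (7 + 6)*5 = 13*5 = 65)
j(S) = -18*S² (j(S) = -9*S*(S + S) = -9*S*2*S = -18*S²)
(j(J)*45)*W(6, -4) = (-18*65²*45)*6 = (-18*4225*45)*6 = -76050*45*6 = -3422250*6 = -20533500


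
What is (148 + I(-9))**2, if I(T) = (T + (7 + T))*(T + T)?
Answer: 119716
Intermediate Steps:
I(T) = 2*T*(7 + 2*T) (I(T) = (7 + 2*T)*(2*T) = 2*T*(7 + 2*T))
(148 + I(-9))**2 = (148 + 2*(-9)*(7 + 2*(-9)))**2 = (148 + 2*(-9)*(7 - 18))**2 = (148 + 2*(-9)*(-11))**2 = (148 + 198)**2 = 346**2 = 119716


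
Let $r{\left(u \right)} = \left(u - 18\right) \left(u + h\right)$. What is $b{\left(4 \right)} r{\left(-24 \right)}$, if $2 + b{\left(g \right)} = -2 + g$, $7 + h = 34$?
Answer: $0$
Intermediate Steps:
$h = 27$ ($h = -7 + 34 = 27$)
$b{\left(g \right)} = -4 + g$ ($b{\left(g \right)} = -2 + \left(-2 + g\right) = -4 + g$)
$r{\left(u \right)} = \left(-18 + u\right) \left(27 + u\right)$ ($r{\left(u \right)} = \left(u - 18\right) \left(u + 27\right) = \left(-18 + u\right) \left(27 + u\right)$)
$b{\left(4 \right)} r{\left(-24 \right)} = \left(-4 + 4\right) \left(-486 + \left(-24\right)^{2} + 9 \left(-24\right)\right) = 0 \left(-486 + 576 - 216\right) = 0 \left(-126\right) = 0$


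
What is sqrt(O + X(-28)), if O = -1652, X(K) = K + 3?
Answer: I*sqrt(1677) ≈ 40.951*I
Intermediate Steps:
X(K) = 3 + K
sqrt(O + X(-28)) = sqrt(-1652 + (3 - 28)) = sqrt(-1652 - 25) = sqrt(-1677) = I*sqrt(1677)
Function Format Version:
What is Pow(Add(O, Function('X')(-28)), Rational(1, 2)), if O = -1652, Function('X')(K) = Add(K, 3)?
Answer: Mul(I, Pow(1677, Rational(1, 2))) ≈ Mul(40.951, I)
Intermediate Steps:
Function('X')(K) = Add(3, K)
Pow(Add(O, Function('X')(-28)), Rational(1, 2)) = Pow(Add(-1652, Add(3, -28)), Rational(1, 2)) = Pow(Add(-1652, -25), Rational(1, 2)) = Pow(-1677, Rational(1, 2)) = Mul(I, Pow(1677, Rational(1, 2)))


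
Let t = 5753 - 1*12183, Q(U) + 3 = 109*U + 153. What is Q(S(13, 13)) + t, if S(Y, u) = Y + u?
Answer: -3446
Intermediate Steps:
Q(U) = 150 + 109*U (Q(U) = -3 + (109*U + 153) = -3 + (153 + 109*U) = 150 + 109*U)
t = -6430 (t = 5753 - 12183 = -6430)
Q(S(13, 13)) + t = (150 + 109*(13 + 13)) - 6430 = (150 + 109*26) - 6430 = (150 + 2834) - 6430 = 2984 - 6430 = -3446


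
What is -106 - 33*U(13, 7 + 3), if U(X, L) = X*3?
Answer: -1393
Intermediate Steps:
U(X, L) = 3*X
-106 - 33*U(13, 7 + 3) = -106 - 99*13 = -106 - 33*39 = -106 - 1287 = -1393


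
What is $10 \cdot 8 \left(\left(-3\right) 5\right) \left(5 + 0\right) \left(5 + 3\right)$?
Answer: $-48000$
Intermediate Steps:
$10 \cdot 8 \left(\left(-3\right) 5\right) \left(5 + 0\right) \left(5 + 3\right) = 10 \cdot 8 \left(-15\right) 5 \cdot 8 = 10 \left(\left(-120\right) 40\right) = 10 \left(-4800\right) = -48000$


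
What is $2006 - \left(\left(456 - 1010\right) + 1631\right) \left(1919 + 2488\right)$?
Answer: $-4744333$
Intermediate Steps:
$2006 - \left(\left(456 - 1010\right) + 1631\right) \left(1919 + 2488\right) = 2006 - \left(-554 + 1631\right) 4407 = 2006 - 1077 \cdot 4407 = 2006 - 4746339 = -4744333$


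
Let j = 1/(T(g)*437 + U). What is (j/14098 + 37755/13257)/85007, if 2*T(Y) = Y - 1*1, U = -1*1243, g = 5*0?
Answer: 86434730792/2579964691719597 ≈ 3.3502e-5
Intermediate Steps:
g = 0
U = -1243
T(Y) = -1/2 + Y/2 (T(Y) = (Y - 1*1)/2 = (Y - 1)/2 = (-1 + Y)/2 = -1/2 + Y/2)
j = -2/2923 (j = 1/((-1/2 + (1/2)*0)*437 - 1243) = 1/((-1/2 + 0)*437 - 1243) = 1/(-1/2*437 - 1243) = 1/(-437/2 - 1243) = 1/(-2923/2) = -2/2923 ≈ -0.00068423)
(j/14098 + 37755/13257)/85007 = (-2/2923/14098 + 37755/13257)/85007 = (-2/2923*1/14098 + 37755*(1/13257))*(1/85007) = (-1/20604227 + 4195/1473)*(1/85007) = (86434730792/30350026371)*(1/85007) = 86434730792/2579964691719597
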